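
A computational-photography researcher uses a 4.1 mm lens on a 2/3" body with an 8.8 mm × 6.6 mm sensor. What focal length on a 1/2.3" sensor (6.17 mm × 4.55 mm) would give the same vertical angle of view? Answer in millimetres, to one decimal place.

Equal angle of view means equal height/f ratio, so f₂ = f₁ · (height₂/height₁) = 4.1 × 4.55/6.6.
f₂ = 4.1 × 0.68939 ≈ 2.827 mm.

2.8 mm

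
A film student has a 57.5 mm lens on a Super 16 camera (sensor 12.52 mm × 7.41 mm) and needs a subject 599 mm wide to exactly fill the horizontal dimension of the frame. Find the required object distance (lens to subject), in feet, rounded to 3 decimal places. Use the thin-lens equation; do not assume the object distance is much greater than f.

9.214 ft

Magnification m = w/W = dᵢ/dₒ; combined with 1/f = 1/dₒ + 1/dᵢ this gives dₒ = f·(1 + W/w).
dₒ = 57.5 mm × (1 + 599/12.52) = 57.5 × 48.8435 ≈ 2808.498 mm = 2808.498/304.8 ft = 9.21423 ft.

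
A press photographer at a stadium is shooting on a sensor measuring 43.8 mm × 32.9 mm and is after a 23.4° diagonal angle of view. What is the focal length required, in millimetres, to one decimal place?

Sensor diagonal = √(43.8² + 32.9²) = √3000.8500 ≈ 54.7800 mm.
From α = 2·arctan(d/2f) we get f = d / (2·tan(α/2)).
With d = 54.7800 mm and α/2 = 11.7°, tan(α/2) ≈ 0.20709, so f ≈ 54.7800 / 0.41418 ≈ 132.2613 mm.

132.3 mm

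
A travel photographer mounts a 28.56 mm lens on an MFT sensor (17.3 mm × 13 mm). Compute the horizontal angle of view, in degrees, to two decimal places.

33.70°

Angle of view α = 2·arctan(w/2f) with w = 17.3 mm and f = 28.56 mm.
w/2f = 0.30287; arctan(0.30287) ≈ 16.8500°, so α ≈ 33.7001°.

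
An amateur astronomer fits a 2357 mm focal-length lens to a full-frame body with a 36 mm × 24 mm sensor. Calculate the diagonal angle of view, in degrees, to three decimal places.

Sensor diagonal = √(36² + 24²) = √1872.0000 ≈ 43.2666 mm.
Angle of view α = 2·arctan(d/2f) with d = 43.2666 mm and f = 2357 mm.
d/2f = 0.00918; arctan(0.00918) ≈ 0.5259°, so α ≈ 1.0517°.

1.052°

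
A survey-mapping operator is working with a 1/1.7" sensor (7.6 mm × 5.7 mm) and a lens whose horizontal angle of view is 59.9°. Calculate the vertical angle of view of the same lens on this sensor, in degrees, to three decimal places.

From the horizontal AOV: f = 7.6 / (2·tan(29.95°)) = 7.6 / 1.15237 ≈ 6.5951 mm.
Vertical AOV = 2·arctan(5.7 / (2 × 6.5951)) = 2·arctan(0.43214) ≈ 46.7423°.

46.742°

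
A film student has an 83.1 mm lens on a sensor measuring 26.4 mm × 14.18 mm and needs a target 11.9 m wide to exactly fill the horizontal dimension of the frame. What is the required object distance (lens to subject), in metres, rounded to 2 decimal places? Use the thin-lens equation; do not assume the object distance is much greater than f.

W: 11.9 m = 11900 mm.
Magnification m = w/W = dᵢ/dₒ; combined with 1/f = 1/dₒ + 1/dᵢ this gives dₒ = f·(1 + W/w).
dₒ = 83.1 mm × (1 + 11900/26.4) = 83.1 × 451.7576 ≈ 37541.055 mm = 37.5411 m.

37.54 m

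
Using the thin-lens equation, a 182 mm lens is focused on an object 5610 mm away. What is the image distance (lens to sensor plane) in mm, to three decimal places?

188.102 mm

1/dᵢ = 1/f − 1/dₒ = 1/182 − 1/5610 = 0.0053163 mm⁻¹.
dᵢ = 1/0.0053163 ≈ 188.1024 mm.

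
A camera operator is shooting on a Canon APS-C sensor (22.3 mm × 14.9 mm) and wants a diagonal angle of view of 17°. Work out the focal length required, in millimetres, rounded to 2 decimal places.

Sensor diagonal = √(22.3² + 14.9²) = √719.3000 ≈ 26.8198 mm.
From α = 2·arctan(d/2f) we get f = d / (2·tan(α/2)).
With d = 26.8198 mm and α/2 = 8.5°, tan(α/2) ≈ 0.14945, so f ≈ 26.8198 / 0.29890 ≈ 89.7276 mm.

89.73 mm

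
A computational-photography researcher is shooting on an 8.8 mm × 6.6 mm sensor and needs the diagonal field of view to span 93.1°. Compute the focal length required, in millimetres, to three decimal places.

Sensor diagonal = √(8.8² + 6.6²) = √121.0000 ≈ 11.0000 mm.
From α = 2·arctan(d/2f) we get f = d / (2·tan(α/2)).
With d = 11.0000 mm and α/2 = 46.55°, tan(α/2) ≈ 1.05562, so f ≈ 11.0000 / 2.11125 ≈ 5.2102 mm.

5.210 mm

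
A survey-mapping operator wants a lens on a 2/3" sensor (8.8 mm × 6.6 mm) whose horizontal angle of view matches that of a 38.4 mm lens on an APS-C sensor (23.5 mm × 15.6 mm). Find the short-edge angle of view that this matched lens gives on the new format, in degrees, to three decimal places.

25.850°

Equal horizontal AOV ⇒ f₂ = f₁ · 8.8/23.5 = 38.4 × 0.37447 ≈ 14.3796 mm.
Short-edge AOV on the new format = 2·arctan(6.6 / (2 × 14.3796)) = 2·arctan(0.22949) ≈ 25.8503°.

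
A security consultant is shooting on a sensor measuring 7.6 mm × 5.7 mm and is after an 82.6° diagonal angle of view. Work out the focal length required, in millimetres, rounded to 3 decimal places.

Sensor diagonal = √(7.6² + 5.7²) = √90.2500 ≈ 9.5000 mm.
From α = 2·arctan(d/2f) we get f = d / (2·tan(α/2)).
With d = 9.5000 mm and α/2 = 41.3°, tan(α/2) ≈ 0.87852, so f ≈ 9.5000 / 1.75704 ≈ 5.4068 mm.

5.407 mm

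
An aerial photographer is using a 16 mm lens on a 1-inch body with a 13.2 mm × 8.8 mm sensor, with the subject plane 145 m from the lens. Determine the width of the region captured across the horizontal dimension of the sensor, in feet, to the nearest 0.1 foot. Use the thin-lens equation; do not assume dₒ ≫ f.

dₒ: 145 m = 145000 mm.
Similar triangles through the lens centre give W/dₒ = w/dᵢ; with 1/f = 1/dₒ + 1/dᵢ this gives W = w·(dₒ − f)/f.
W = 13.2 mm × (145000 − 16) / 16 = 13.2 × 9061.5000 ≈ 119611.800 mm = 119611.800/304.8 ft = 392.427 ft.

392.4 ft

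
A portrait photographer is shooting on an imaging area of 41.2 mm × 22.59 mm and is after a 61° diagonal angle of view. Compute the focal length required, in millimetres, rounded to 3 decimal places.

39.884 mm

Sensor diagonal = √(41.2² + 22.59²) = √2207.7481 ≈ 46.9867 mm.
From α = 2·arctan(d/2f) we get f = d / (2·tan(α/2)).
With d = 46.9867 mm and α/2 = 30.5°, tan(α/2) ≈ 0.58905, so f ≈ 46.9867 / 1.17809 ≈ 39.8838 mm.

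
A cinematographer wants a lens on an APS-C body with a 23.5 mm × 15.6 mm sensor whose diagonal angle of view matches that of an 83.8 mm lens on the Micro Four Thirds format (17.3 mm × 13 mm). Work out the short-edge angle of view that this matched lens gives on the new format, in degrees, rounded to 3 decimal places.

8.169°

Sensor diagonal = √(17.3² + 13²) = √468.2900 ≈ 21.6400 mm.
Sensor diagonal = √(23.5² + 15.6²) = √795.6100 ≈ 28.2066 mm.
Equal diagonal AOV ⇒ f₂ = f₁ · 28.2066/21.6400 = 83.8 × 1.30344 ≈ 109.2287 mm.
Short-edge AOV on the new format = 2·arctan(15.6 / (2 × 109.2287)) = 2·arctan(0.07141) ≈ 8.1691°.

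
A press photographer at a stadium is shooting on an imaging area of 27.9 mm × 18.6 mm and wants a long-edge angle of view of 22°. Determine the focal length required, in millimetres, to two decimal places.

From α = 2·arctan(w/2f) we get f = w / (2·tan(α/2)).
With w = 27.9 mm and α/2 = 11°, tan(α/2) ≈ 0.19438, so f ≈ 27.9 / 0.38876 ≈ 71.7665 mm.

71.77 mm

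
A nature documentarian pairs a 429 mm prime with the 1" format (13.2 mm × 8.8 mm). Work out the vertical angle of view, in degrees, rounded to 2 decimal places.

Angle of view α = 2·arctan(h/2f) with h = 8.8 mm and f = 429 mm.
h/2f = 0.01026; arctan(0.01026) ≈ 0.5876°, so α ≈ 1.1753°.

1.18°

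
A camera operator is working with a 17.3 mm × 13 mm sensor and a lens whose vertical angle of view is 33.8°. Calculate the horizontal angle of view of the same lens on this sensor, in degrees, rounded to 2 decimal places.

From the vertical AOV: f = 13 / (2·tan(16.9°)) = 13 / 0.60765 ≈ 21.3940 mm.
Horizontal AOV = 2·arctan(17.3 / (2 × 21.3940)) = 2·arctan(0.40432) ≈ 44.0288°.

44.03°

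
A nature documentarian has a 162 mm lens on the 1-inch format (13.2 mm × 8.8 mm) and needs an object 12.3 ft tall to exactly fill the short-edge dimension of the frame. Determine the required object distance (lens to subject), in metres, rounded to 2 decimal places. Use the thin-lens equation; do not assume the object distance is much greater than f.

W: 12.3 ft × 304.8 mm/ft = 3749.04 mm.
Magnification m = h/W = dᵢ/dₒ; combined with 1/f = 1/dₒ + 1/dᵢ this gives dₒ = f·(1 + W/h).
dₒ = 162 mm × (1 + 3749.04/8.8) = 162 × 427.0273 ≈ 69178.416 mm = 69.1784 m.

69.18 m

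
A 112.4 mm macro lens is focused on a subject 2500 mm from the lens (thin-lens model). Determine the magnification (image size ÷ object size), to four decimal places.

Thin lens: 1/f = 1/dₒ + 1/dᵢ → 1/dᵢ = 1/112.4 − 1/2500 = 0.0084968 mm⁻¹, so dᵢ ≈ 117.6914 mm.
Magnification m = dᵢ/dₒ = 117.6914/2500 ≈ 0.04708.

0.0471×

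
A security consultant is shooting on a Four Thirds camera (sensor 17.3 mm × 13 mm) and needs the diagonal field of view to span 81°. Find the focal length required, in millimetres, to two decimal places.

Sensor diagonal = √(17.3² + 13²) = √468.2900 ≈ 21.6400 mm.
From α = 2·arctan(d/2f) we get f = d / (2·tan(α/2)).
With d = 21.6400 mm and α/2 = 40.5°, tan(α/2) ≈ 0.85408, so f ≈ 21.6400 / 1.70816 ≈ 12.6686 mm.

12.67 mm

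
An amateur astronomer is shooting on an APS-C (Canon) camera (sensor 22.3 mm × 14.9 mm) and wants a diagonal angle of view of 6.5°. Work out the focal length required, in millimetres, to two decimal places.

Sensor diagonal = √(22.3² + 14.9²) = √719.3000 ≈ 26.8198 mm.
From α = 2·arctan(d/2f) we get f = d / (2·tan(α/2)).
With d = 26.8198 mm and α/2 = 3.25°, tan(α/2) ≈ 0.05678, so f ≈ 26.8198 / 0.11357 ≈ 236.1556 mm.

236.16 mm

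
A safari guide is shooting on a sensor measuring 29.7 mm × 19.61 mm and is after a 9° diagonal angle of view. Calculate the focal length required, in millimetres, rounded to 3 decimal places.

Sensor diagonal = √(29.7² + 19.61²) = √1266.6421 ≈ 35.5899 mm.
From α = 2·arctan(d/2f) we get f = d / (2·tan(α/2)).
With d = 35.5899 mm and α/2 = 4.5°, tan(α/2) ≈ 0.07870, so f ≈ 35.5899 / 0.15740 ≈ 226.1064 mm.

226.106 mm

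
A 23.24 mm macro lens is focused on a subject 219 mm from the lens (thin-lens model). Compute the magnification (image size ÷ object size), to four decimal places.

Thin lens: 1/f = 1/dₒ + 1/dᵢ → 1/dᵢ = 1/23.24 − 1/219 = 0.0384630 mm⁻¹, so dᵢ ≈ 25.9990 mm.
Magnification m = dᵢ/dₒ = 25.9990/219 ≈ 0.11872.

0.1187×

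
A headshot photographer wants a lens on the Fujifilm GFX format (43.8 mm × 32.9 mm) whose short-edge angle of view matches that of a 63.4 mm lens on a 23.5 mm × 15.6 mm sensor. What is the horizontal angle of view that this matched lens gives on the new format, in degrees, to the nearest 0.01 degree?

Equal short-edge AOV ⇒ f₂ = f₁ · 32.9/15.6 = 63.4 × 2.10897 ≈ 133.7090 mm.
Horizontal AOV on the new format = 2·arctan(43.8 / (2 × 133.7090)) = 2·arctan(0.16379) ≈ 18.6036°.

18.60°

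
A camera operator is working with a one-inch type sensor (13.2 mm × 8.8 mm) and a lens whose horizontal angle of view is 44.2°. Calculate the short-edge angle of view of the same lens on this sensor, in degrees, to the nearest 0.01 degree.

30.29°

From the horizontal AOV: f = 13.2 / (2·tan(22.1°)) = 13.2 / 0.81212 ≈ 16.2538 mm.
Short-edge AOV = 2·arctan(8.8 / (2 × 16.2538)) = 2·arctan(0.27071) ≈ 30.2945°.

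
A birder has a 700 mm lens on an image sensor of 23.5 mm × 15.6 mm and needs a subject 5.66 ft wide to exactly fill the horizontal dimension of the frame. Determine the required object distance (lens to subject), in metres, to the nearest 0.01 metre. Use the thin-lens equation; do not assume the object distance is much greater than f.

W: 5.66 ft × 304.8 mm/ft = 1725.17 mm.
Magnification m = w/W = dᵢ/dₒ; combined with 1/f = 1/dₒ + 1/dᵢ this gives dₒ = f·(1 + W/w).
dₒ = 700 mm × (1 + 1725.17/23.5) = 700 × 74.4114 ≈ 52087.981 mm = 52.088 m.

52.09 m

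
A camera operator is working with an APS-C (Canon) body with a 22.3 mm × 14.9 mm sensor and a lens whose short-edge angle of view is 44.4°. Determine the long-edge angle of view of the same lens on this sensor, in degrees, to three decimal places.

62.831°

From the short-edge AOV: f = 14.9 / (2·tan(22.2°)) = 14.9 / 0.81618 ≈ 18.2557 mm.
Long-edge AOV = 2·arctan(22.3 / (2 × 18.2557)) = 2·arctan(0.61077) ≈ 62.8306°.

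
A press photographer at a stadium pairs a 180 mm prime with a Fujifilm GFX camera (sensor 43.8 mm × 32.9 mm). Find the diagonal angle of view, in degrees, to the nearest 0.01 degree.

Sensor diagonal = √(43.8² + 32.9²) = √3000.8500 ≈ 54.7800 mm.
Angle of view α = 2·arctan(d/2f) with d = 54.7800 mm and f = 180 mm.
d/2f = 0.15217; arctan(0.15217) ≈ 8.6521°, so α ≈ 17.3043°.

17.30°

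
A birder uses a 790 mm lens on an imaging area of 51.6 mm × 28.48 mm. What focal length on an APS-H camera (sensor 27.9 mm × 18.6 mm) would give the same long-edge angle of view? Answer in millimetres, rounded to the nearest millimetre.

427 mm

Equal angle of view means equal width/f ratio, so f₂ = f₁ · (width₂/width₁) = 790 × 27.9/51.6.
f₂ = 790 × 0.54070 ≈ 427.151 mm.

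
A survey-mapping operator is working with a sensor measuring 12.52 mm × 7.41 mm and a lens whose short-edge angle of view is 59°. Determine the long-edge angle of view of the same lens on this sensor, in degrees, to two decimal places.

From the short-edge AOV: f = 7.41 / (2·tan(29.5°)) = 7.41 / 1.13155 ≈ 6.5486 mm.
Long-edge AOV = 2·arctan(12.52 / (2 × 6.5486)) = 2·arctan(0.95593) ≈ 87.4188°.

87.42°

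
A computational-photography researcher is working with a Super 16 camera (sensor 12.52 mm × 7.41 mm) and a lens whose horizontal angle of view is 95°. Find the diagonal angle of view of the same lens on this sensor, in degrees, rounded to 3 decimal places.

From the horizontal AOV: f = 12.52 / (2·tan(47.5°)) = 12.52 / 2.18262 ≈ 5.7362 mm.
Sensor diagonal = √(12.52² + 7.41²) = √211.6585 ≈ 14.5485 mm.
Diagonal AOV = 2·arctan(14.5485 / (2 × 5.7362)) = 2·arctan(1.26812) ≈ 103.4837°.

103.484°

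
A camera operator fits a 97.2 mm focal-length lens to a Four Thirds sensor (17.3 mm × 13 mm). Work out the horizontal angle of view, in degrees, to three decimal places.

Angle of view α = 2·arctan(w/2f) with w = 17.3 mm and f = 97.2 mm.
w/2f = 0.08899; arctan(0.08899) ≈ 5.0855°, so α ≈ 10.1709°.

10.171°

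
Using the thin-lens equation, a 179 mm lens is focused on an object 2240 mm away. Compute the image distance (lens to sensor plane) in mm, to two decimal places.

194.55 mm

1/dᵢ = 1/f − 1/dₒ = 1/179 − 1/2240 = 0.0051402 mm⁻¹.
dᵢ = 1/0.0051402 ≈ 194.5463 mm.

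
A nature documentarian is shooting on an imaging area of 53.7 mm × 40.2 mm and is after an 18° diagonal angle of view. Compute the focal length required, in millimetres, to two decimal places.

211.76 mm

Sensor diagonal = √(53.7² + 40.2²) = √4499.7300 ≈ 67.0800 mm.
From α = 2·arctan(d/2f) we get f = d / (2·tan(α/2)).
With d = 67.0800 mm and α/2 = 9°, tan(α/2) ≈ 0.15838, so f ≈ 67.0800 / 0.31677 ≈ 211.7633 mm.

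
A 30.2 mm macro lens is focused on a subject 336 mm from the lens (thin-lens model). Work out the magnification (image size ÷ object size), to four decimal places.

0.0988×

Thin lens: 1/f = 1/dₒ + 1/dᵢ → 1/dᵢ = 1/30.2 − 1/336 = 0.0301364 mm⁻¹, so dᵢ ≈ 33.1825 mm.
Magnification m = dᵢ/dₒ = 33.1825/336 ≈ 0.09876.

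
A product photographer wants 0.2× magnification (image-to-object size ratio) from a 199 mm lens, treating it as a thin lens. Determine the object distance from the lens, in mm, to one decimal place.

With m = dᵢ/dₒ and 1/f = 1/dₒ + 1/dᵢ, substituting dᵢ = m·dₒ gives 1/f = (1 + 1/m)/dₒ, hence dₒ = f·(1 + 1/m).
dₒ = 199 × (1 + 1/0.2) = 199 × 6.00000 ≈ 1194.000 mm.

1194.0 mm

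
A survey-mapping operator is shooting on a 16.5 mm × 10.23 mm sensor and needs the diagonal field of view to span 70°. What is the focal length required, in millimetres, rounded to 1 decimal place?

Sensor diagonal = √(16.5² + 10.23²) = √376.9029 ≈ 19.4140 mm.
From α = 2·arctan(d/2f) we get f = d / (2·tan(α/2)).
With d = 19.4140 mm and α/2 = 35°, tan(α/2) ≈ 0.70021, so f ≈ 19.4140 / 1.40042 ≈ 13.8630 mm.

13.9 mm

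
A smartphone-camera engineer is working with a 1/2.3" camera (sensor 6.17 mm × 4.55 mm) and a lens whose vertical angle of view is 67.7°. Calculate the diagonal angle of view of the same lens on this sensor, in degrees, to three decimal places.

From the vertical AOV: f = 4.55 / (2·tan(33.85°)) = 4.55 / 1.34141 ≈ 3.3919 mm.
Sensor diagonal = √(6.17² + 4.55²) = √58.7714 ≈ 7.6663 mm.
Diagonal AOV = 2·arctan(7.6663 / (2 × 3.3919)) = 2·arctan(1.13007) ≈ 96.9885°.

96.989°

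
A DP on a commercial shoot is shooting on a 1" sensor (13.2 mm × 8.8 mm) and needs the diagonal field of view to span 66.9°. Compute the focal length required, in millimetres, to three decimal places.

Sensor diagonal = √(13.2² + 8.8²) = √251.6800 ≈ 15.8644 mm.
From α = 2·arctan(d/2f) we get f = d / (2·tan(α/2)).
With d = 15.8644 mm and α/2 = 33.45°, tan(α/2) ≈ 0.66063, so f ≈ 15.8644 / 1.32126 ≈ 12.0070 mm.

12.007 mm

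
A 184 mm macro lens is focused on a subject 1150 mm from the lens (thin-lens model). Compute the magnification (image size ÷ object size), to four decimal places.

Thin lens: 1/f = 1/dₒ + 1/dᵢ → 1/dᵢ = 1/184 − 1/1150 = 0.0045652 mm⁻¹, so dᵢ ≈ 219.0476 mm.
Magnification m = dᵢ/dₒ = 219.0476/1150 ≈ 0.19048.

0.1905×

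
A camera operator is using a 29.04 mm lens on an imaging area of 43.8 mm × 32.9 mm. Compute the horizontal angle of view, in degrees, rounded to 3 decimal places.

Angle of view α = 2·arctan(w/2f) with w = 43.8 mm and f = 29.04 mm.
w/2f = 0.75413; arctan(0.75413) ≈ 37.0211°, so α ≈ 74.0422°.

74.042°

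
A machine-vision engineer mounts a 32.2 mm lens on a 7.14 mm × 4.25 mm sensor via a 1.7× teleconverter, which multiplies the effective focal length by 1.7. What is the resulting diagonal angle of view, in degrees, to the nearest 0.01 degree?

Effective focal length f = 32.2 × 1.7 = 54.74 mm.
Sensor diagonal = √(7.14² + 4.25²) = √69.0421 ≈ 8.3092 mm.
α = 2·arctan(8.309 / (2 × 54.74)) = 2·arctan(0.07590) ≈ 8.6805°.

8.68°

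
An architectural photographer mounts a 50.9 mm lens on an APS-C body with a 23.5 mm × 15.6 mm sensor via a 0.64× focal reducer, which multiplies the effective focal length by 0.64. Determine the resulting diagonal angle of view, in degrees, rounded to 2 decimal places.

Effective focal length f = 50.9 × 0.64 = 32.576 mm.
Sensor diagonal = √(23.5² + 15.6²) = √795.6100 ≈ 28.2066 mm.
α = 2·arctan(28.207 / (2 × 32.576)) = 2·arctan(0.43293) ≈ 46.8189°.

46.82°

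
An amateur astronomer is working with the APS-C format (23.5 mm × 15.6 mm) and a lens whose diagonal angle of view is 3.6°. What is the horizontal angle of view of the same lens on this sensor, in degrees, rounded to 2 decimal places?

3.00°

Sensor diagonal = √(23.5² + 15.6²) = √795.6100 ≈ 28.2066 mm.
From the diagonal AOV: f = 28.2066 / (2·tan(1.8°)) = 28.2066 / 0.06285 ≈ 448.7736 mm.
Horizontal AOV = 2·arctan(23.5 / (2 × 448.7736)) = 2·arctan(0.02618) ≈ 2.9996°.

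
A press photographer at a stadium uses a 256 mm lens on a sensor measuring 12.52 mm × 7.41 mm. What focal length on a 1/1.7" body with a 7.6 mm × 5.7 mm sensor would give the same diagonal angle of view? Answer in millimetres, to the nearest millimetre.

167 mm

Sensor diagonal = √(12.52² + 7.41²) = √211.6585 ≈ 14.5485 mm.
Sensor diagonal = √(7.6² + 5.7²) = √90.2500 ≈ 9.5000 mm.
Equal angle of view means equal diagonal/f ratio, so f₂ = f₁ · (diagonal₂/diagonal₁) = 256 × 9.5000/14.5485.
f₂ = 256 × 0.65299 ≈ 167.165 mm.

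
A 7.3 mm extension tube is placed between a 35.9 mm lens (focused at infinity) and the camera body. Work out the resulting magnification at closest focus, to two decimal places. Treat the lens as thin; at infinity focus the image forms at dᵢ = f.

0.20×

The tube moves the image plane from f to f + e, so dᵢ = 35.9 + 7.3 = 43.2 mm. Focus is achieved when 1/f = 1/dₒ + 1/dᵢ, giving dₒ = 1/(1/f − 1/(f+e)).
Magnification m = dᵢ/dₒ = (f+e)·(1/f − 1/(f+e)) = e/f = 7.3/35.9 ≈ 0.2033.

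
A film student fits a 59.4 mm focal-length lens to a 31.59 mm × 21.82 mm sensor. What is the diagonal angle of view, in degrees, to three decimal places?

Sensor diagonal = √(31.59² + 21.82²) = √1474.0405 ≈ 38.3932 mm.
Angle of view α = 2·arctan(d/2f) with d = 38.3932 mm and f = 59.4 mm.
d/2f = 0.32318; arctan(0.32318) ≈ 17.9096°, so α ≈ 35.8191°.

35.819°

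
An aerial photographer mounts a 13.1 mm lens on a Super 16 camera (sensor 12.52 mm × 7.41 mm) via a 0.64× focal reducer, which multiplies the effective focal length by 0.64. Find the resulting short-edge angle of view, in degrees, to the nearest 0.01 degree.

47.68°

Effective focal length f = 13.1 × 0.64 = 8.384 mm.
α = 2·arctan(7.41 / (2 × 8.384)) = 2·arctan(0.44191) ≈ 47.6825°.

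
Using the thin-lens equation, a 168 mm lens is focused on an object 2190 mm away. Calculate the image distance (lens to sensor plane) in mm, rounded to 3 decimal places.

1/dᵢ = 1/f − 1/dₒ = 1/168 − 1/2190 = 0.0054958 mm⁻¹.
dᵢ = 1/0.0054958 ≈ 181.9585 mm.

181.958 mm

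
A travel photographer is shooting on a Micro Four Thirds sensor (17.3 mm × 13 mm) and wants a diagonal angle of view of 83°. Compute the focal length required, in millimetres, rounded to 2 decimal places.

12.23 mm

Sensor diagonal = √(17.3² + 13²) = √468.2900 ≈ 21.6400 mm.
From α = 2·arctan(d/2f) we get f = d / (2·tan(α/2)).
With d = 21.6400 mm and α/2 = 41.5°, tan(α/2) ≈ 0.88473, so f ≈ 21.6400 / 1.76945 ≈ 12.2298 mm.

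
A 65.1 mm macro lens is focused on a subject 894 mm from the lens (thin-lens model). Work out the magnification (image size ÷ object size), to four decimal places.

0.0785×

Thin lens: 1/f = 1/dₒ + 1/dᵢ → 1/dᵢ = 1/65.1 − 1/894 = 0.0142424 mm⁻¹, so dᵢ ≈ 70.2128 mm.
Magnification m = dᵢ/dₒ = 70.2128/894 ≈ 0.07854.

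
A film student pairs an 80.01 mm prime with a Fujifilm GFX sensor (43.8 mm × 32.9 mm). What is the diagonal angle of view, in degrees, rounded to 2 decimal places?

37.80°

Sensor diagonal = √(43.8² + 32.9²) = √3000.8500 ≈ 54.7800 mm.
Angle of view α = 2·arctan(d/2f) with d = 54.7800 mm and f = 80.01 mm.
d/2f = 0.34233; arctan(0.34233) ≈ 18.8977°, so α ≈ 37.7955°.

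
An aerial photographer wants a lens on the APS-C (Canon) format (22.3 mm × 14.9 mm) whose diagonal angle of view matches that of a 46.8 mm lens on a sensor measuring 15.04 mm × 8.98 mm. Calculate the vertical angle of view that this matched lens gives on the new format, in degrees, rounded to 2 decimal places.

Sensor diagonal = √(15.04² + 8.98²) = √306.8420 ≈ 17.5169 mm.
Sensor diagonal = √(22.3² + 14.9²) = √719.3000 ≈ 26.8198 mm.
Equal diagonal AOV ⇒ f₂ = f₁ · 26.8198/17.5169 = 46.8 × 1.53108 ≈ 71.6545 mm.
Vertical AOV on the new format = 2·arctan(14.9 / (2 × 71.6545)) = 2·arctan(0.10397) ≈ 11.8716°.

11.87°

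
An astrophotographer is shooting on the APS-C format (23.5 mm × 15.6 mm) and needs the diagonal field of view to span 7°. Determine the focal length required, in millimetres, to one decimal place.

Sensor diagonal = √(23.5² + 15.6²) = √795.6100 ≈ 28.2066 mm.
From α = 2·arctan(d/2f) we get f = d / (2·tan(α/2)).
With d = 28.2066 mm and α/2 = 3.5°, tan(α/2) ≈ 0.06116, so f ≈ 28.2066 / 0.12233 ≈ 230.5866 mm.

230.6 mm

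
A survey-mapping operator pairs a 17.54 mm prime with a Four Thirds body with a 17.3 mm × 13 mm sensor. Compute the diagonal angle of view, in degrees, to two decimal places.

Sensor diagonal = √(17.3² + 13²) = √468.2900 ≈ 21.6400 mm.
Angle of view α = 2·arctan(d/2f) with d = 21.6400 mm and f = 17.54 mm.
d/2f = 0.61688; arctan(0.61688) ≈ 31.6694°, so α ≈ 63.3389°.

63.34°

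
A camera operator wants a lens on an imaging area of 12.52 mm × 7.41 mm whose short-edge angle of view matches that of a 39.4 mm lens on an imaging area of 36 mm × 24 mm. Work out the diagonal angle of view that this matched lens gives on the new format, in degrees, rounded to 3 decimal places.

61.757°

Equal short-edge AOV ⇒ f₂ = f₁ · 7.41/24 = 39.4 × 0.30875 ≈ 12.1647 mm.
Sensor diagonal = √(12.52² + 7.41²) = √211.6585 ≈ 14.5485 mm.
Diagonal AOV on the new format = 2·arctan(14.5485 / (2 × 12.1647)) = 2·arctan(0.59798) ≈ 61.7569°.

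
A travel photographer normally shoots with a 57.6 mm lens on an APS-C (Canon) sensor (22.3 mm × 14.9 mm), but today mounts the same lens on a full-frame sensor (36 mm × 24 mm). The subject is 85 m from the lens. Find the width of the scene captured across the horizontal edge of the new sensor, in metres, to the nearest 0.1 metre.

53.1 m

The focal length stays 57.6 mm; the relevant sensor dimension is now w = 36 mm. Object distance dₒ = 85 m = 85000 mm.
Thin-lens field width W = w·(dₒ − f)/f = 36 × (85000 − 57.6)/57.6 ≈ 53089.000 mm = 53.089 m.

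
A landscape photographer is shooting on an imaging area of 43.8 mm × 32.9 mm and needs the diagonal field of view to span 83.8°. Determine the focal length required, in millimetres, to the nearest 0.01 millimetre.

Sensor diagonal = √(43.8² + 32.9²) = √3000.8500 ≈ 54.7800 mm.
From α = 2·arctan(d/2f) we get f = d / (2·tan(α/2)).
With d = 54.7800 mm and α/2 = 41.9°, tan(α/2) ≈ 0.89725, so f ≈ 54.7800 / 1.79450 ≈ 30.5267 mm.

30.53 mm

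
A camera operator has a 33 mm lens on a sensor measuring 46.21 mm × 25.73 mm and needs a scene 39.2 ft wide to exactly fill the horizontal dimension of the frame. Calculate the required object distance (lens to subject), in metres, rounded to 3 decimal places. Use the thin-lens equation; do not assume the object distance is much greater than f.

W: 39.2 ft × 304.8 mm/ft = 11948.16 mm.
Magnification m = w/W = dᵢ/dₒ; combined with 1/f = 1/dₒ + 1/dᵢ this gives dₒ = f·(1 + W/w).
dₒ = 33 mm × (1 + 11948.2/46.21) = 33 × 259.5622 ≈ 8565.553 mm = 8.56555 m.

8.566 m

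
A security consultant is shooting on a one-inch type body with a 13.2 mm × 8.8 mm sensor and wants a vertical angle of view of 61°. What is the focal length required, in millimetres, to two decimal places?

From α = 2·arctan(h/2f) we get f = h / (2·tan(α/2)).
With h = 8.8 mm and α/2 = 30.5°, tan(α/2) ≈ 0.58905, so f ≈ 8.8 / 1.17809 ≈ 7.4697 mm.

7.47 mm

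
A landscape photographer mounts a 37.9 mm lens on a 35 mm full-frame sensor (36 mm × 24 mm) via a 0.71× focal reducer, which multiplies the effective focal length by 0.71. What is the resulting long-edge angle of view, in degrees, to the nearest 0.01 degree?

Effective focal length f = 37.9 × 0.71 = 26.909 mm.
α = 2·arctan(36 / (2 × 26.909)) = 2·arctan(0.66892) ≈ 67.5588°.

67.56°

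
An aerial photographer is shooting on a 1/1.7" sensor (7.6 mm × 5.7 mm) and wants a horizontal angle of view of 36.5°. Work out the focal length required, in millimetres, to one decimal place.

From α = 2·arctan(w/2f) we get f = w / (2·tan(α/2)).
With w = 7.6 mm and α/2 = 18.25°, tan(α/2) ≈ 0.32975, so f ≈ 7.6 / 0.65950 ≈ 11.5239 mm.

11.5 mm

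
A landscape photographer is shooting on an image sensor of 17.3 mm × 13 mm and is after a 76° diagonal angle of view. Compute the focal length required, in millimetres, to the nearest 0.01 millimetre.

Sensor diagonal = √(17.3² + 13²) = √468.2900 ≈ 21.6400 mm.
From α = 2·arctan(d/2f) we get f = d / (2·tan(α/2)).
With d = 21.6400 mm and α/2 = 38°, tan(α/2) ≈ 0.78129, so f ≈ 21.6400 / 1.56257 ≈ 13.8490 mm.

13.85 mm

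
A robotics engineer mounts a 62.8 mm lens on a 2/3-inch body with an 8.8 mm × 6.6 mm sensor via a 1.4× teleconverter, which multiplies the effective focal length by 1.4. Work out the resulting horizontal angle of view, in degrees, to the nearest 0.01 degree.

Effective focal length f = 62.8 × 1.4 = 87.92 mm.
α = 2·arctan(8.8 / (2 × 87.92)) = 2·arctan(0.05005) ≈ 5.7300°.

5.73°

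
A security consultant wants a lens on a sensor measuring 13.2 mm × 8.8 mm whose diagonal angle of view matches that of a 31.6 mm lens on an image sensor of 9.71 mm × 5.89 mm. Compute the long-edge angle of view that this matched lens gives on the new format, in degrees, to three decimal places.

17.007°

Sensor diagonal = √(9.71² + 5.89²) = √128.9762 ≈ 11.3568 mm.
Sensor diagonal = √(13.2² + 8.8²) = √251.6800 ≈ 15.8644 mm.
Equal diagonal AOV ⇒ f₂ = f₁ · 15.8644/11.3568 = 31.6 × 1.39691 ≈ 44.1425 mm.
Long-edge AOV on the new format = 2·arctan(13.2 / (2 × 44.1425)) = 2·arctan(0.14952) ≈ 17.0073°.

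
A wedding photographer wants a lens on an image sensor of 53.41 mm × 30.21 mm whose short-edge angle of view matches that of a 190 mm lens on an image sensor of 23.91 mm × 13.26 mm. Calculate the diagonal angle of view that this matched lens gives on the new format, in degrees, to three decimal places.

Equal short-edge AOV ⇒ f₂ = f₁ · 30.21/13.26 = 190 × 2.27828 ≈ 432.8733 mm.
Sensor diagonal = √(53.41² + 30.21²) = √3765.2722 ≈ 61.3618 mm.
Diagonal AOV on the new format = 2·arctan(61.3618 / (2 × 432.8733)) = 2·arctan(0.07088) ≈ 8.1084°.

8.108°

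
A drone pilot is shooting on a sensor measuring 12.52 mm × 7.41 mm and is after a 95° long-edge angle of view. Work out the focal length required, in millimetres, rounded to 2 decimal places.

From α = 2·arctan(w/2f) we get f = w / (2·tan(α/2)).
With w = 12.52 mm and α/2 = 47.5°, tan(α/2) ≈ 1.09131, so f ≈ 12.52 / 2.18262 ≈ 5.7362 mm.

5.74 mm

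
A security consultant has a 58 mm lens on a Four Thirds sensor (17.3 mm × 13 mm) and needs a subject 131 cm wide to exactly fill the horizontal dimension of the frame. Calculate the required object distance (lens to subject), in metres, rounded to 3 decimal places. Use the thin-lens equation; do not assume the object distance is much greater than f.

W: 131 cm = 1310 mm.
Magnification m = w/W = dᵢ/dₒ; combined with 1/f = 1/dₒ + 1/dᵢ this gives dₒ = f·(1 + W/w).
dₒ = 58 mm × (1 + 1310/17.3) = 58 × 76.7225 ≈ 4449.908 mm = 4.44991 m.

4.450 m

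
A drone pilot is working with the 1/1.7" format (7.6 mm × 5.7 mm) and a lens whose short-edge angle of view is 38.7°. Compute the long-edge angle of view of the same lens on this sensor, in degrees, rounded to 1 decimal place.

50.2°

From the short-edge AOV: f = 5.7 / (2·tan(19.35°)) = 5.7 / 0.70235 ≈ 8.1156 mm.
Long-edge AOV = 2·arctan(7.6 / (2 × 8.1156)) = 2·arctan(0.46823) ≈ 50.1811°.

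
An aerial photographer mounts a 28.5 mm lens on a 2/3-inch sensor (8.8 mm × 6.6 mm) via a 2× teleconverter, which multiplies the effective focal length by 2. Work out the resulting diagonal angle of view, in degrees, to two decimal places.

Effective focal length f = 28.5 × 2 = 57 mm.
Sensor diagonal = √(8.8² + 6.6²) = √121.0000 ≈ 11.0000 mm.
α = 2·arctan(11.000 / (2 × 57)) = 2·arctan(0.09649) ≈ 11.0230°.

11.02°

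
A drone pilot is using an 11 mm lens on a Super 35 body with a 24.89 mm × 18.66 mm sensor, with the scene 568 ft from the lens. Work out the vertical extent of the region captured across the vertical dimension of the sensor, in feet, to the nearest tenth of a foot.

dₒ: 568 ft × 304.8 mm/ft = 173126.39 mm.
Similar triangles through the lens centre give W/dₒ = h/dᵢ; with 1/f = 1/dₒ + 1/dᵢ this gives W = h·(dₒ − f)/f.
W = 18.66 mm × (173126 − 11) / 11 = 18.66 × 15737.7631 ≈ 293666.660 mm = 293666.660/304.8 ft = 963.473 ft.

963.5 ft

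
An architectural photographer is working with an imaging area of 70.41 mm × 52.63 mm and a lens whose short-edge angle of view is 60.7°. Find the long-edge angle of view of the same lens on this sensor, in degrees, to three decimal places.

From the short-edge AOV: f = 52.63 / (2·tan(30.35°)) = 52.63 / 1.17105 ≈ 44.9426 mm.
Long-edge AOV = 2·arctan(70.41 / (2 × 44.9426)) = 2·arctan(0.78333) ≈ 76.1455°.

76.145°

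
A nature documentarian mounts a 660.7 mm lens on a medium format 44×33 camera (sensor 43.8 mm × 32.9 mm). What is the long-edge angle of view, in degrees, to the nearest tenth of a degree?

Angle of view α = 2·arctan(w/2f) with w = 43.8 mm and f = 660.7 mm.
w/2f = 0.03315; arctan(0.03315) ≈ 1.8985°, so α ≈ 3.7969°.

3.8°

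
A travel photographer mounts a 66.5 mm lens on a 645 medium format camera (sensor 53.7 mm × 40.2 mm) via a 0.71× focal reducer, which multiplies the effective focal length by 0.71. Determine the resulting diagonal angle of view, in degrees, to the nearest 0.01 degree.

70.78°

Effective focal length f = 66.5 × 0.71 = 47.215 mm.
Sensor diagonal = √(53.7² + 40.2²) = √4499.7300 ≈ 67.0800 mm.
α = 2·arctan(67.080 / (2 × 47.215)) = 2·arctan(0.71037) ≈ 70.7775°.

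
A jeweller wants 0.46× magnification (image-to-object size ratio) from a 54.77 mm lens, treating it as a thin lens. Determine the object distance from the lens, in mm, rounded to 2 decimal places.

173.84 mm

With m = dᵢ/dₒ and 1/f = 1/dₒ + 1/dᵢ, substituting dᵢ = m·dₒ gives 1/f = (1 + 1/m)/dₒ, hence dₒ = f·(1 + 1/m).
dₒ = 54.77 × (1 + 1/0.46) = 54.77 × 3.17391 ≈ 173.835 mm.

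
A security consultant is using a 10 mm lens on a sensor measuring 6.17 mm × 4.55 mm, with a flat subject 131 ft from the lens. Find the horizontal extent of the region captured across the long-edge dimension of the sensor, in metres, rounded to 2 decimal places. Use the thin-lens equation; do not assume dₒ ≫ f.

24.63 m

dₒ: 131 ft × 304.8 mm/ft = 39928.80 mm.
Similar triangles through the lens centre give W/dₒ = w/dᵢ; with 1/f = 1/dₒ + 1/dᵢ this gives W = w·(dₒ − f)/f.
W = 6.17 mm × (39928.8 − 10) / 10 = 6.17 × 3991.8799 ≈ 24629.899 mm = 24.6299 m.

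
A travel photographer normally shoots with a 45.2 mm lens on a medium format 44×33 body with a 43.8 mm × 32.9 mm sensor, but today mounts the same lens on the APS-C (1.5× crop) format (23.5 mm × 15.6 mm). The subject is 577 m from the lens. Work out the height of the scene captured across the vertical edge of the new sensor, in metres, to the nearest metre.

199 m

The focal length stays 45.2 mm; the relevant sensor dimension is now h = 15.6 mm. Object distance dₒ = 577 m = 577000 mm.
Thin-lens field height W = h·(dₒ − f)/f = 15.6 × (577000 − 45.2)/45.2 ≈ 199125.993 mm = 199.126 m.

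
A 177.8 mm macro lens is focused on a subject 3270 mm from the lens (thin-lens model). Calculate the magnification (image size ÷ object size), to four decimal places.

0.0575×

Thin lens: 1/f = 1/dₒ + 1/dᵢ → 1/dᵢ = 1/177.8 − 1/3270 = 0.0053185 mm⁻¹, so dᵢ ≈ 188.0234 mm.
Magnification m = dᵢ/dₒ = 188.0234/3270 ≈ 0.05750.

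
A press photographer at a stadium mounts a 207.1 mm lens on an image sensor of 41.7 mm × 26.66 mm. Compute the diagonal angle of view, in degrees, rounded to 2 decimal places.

13.63°

Sensor diagonal = √(41.7² + 26.66²) = √2449.6456 ≈ 49.4939 mm.
Angle of view α = 2·arctan(d/2f) with d = 49.4939 mm and f = 207.1 mm.
d/2f = 0.11949; arctan(0.11949) ≈ 6.8141°, so α ≈ 13.6282°.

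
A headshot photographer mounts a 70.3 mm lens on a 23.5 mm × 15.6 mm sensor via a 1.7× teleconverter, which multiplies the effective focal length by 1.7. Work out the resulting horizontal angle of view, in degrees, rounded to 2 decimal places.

Effective focal length f = 70.3 × 1.7 = 119.51 mm.
α = 2·arctan(23.5 / (2 × 119.51)) = 2·arctan(0.09832) ≈ 11.2303°.

11.23°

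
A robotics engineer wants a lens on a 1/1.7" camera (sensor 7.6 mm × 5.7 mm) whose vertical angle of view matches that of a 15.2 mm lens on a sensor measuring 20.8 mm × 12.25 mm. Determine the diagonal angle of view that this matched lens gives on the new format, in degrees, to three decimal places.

Equal vertical AOV ⇒ f₂ = f₁ · 5.7/12.25 = 15.2 × 0.46531 ≈ 7.0727 mm.
Sensor diagonal = √(7.6² + 5.7²) = √90.2500 ≈ 9.5000 mm.
Diagonal AOV on the new format = 2·arctan(9.5000 / (2 × 7.0727)) = 2·arctan(0.67160) ≈ 67.7707°.

67.771°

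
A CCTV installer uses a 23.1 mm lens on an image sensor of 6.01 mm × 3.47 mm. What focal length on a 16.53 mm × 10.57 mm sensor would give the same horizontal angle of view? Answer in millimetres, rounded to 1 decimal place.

Equal angle of view means equal width/f ratio, so f₂ = f₁ · (width₂/width₁) = 23.1 × 16.53/6.01.
f₂ = 23.1 × 2.75042 ≈ 63.535 mm.

63.5 mm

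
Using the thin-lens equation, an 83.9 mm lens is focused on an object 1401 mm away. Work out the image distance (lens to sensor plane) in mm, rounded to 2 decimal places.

1/dᵢ = 1/f − 1/dₒ = 1/83.9 − 1/1401 = 0.0112052 mm⁻¹.
dᵢ = 1/0.0112052 ≈ 89.2445 mm.

89.24 mm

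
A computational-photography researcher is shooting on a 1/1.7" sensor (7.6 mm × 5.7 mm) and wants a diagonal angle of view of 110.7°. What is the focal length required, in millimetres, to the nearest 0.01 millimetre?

Sensor diagonal = √(7.6² + 5.7²) = √90.2500 ≈ 9.5000 mm.
From α = 2·arctan(d/2f) we get f = d / (2·tan(α/2)).
With d = 9.5000 mm and α/2 = 55.35°, tan(α/2) ≈ 1.44688, so f ≈ 9.5000 / 2.89376 ≈ 3.2829 mm.

3.28 mm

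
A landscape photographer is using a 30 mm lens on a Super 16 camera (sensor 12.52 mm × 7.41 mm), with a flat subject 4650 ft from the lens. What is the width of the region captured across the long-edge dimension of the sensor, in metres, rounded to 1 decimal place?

dₒ: 4650 ft × 304.8 mm/ft = 1417319.95 mm.
Similar triangles through the lens centre give W/dₒ = w/dᵢ; with 1/f = 1/dₒ + 1/dᵢ this gives W = w·(dₒ − f)/f.
W = 12.52 mm × (1.41732e+06 − 30) / 30 = 12.52 × 47242.9985 ≈ 591482.341 mm = 591.482 m.

591.5 m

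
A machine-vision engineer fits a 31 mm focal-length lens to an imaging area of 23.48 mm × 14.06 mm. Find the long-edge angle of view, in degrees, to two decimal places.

41.48°

Angle of view α = 2·arctan(w/2f) with w = 23.48 mm and f = 31 mm.
w/2f = 0.37871; arctan(0.37871) ≈ 20.7422°, so α ≈ 41.4843°.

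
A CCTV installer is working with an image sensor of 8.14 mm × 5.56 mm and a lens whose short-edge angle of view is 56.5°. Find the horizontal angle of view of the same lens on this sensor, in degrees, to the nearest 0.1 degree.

76.4°

From the short-edge AOV: f = 5.56 / (2·tan(28.25°)) = 5.56 / 1.07464 ≈ 5.1738 mm.
Horizontal AOV = 2·arctan(8.14 / (2 × 5.1738)) = 2·arctan(0.78665) ≈ 76.3808°.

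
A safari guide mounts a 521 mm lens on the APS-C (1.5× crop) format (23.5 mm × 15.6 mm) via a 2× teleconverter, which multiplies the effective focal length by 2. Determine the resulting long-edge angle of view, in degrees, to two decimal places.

1.29°

Effective focal length f = 521 × 2 = 1042 mm.
α = 2·arctan(23.5 / (2 × 1042)) = 2·arctan(0.01128) ≈ 1.2921°.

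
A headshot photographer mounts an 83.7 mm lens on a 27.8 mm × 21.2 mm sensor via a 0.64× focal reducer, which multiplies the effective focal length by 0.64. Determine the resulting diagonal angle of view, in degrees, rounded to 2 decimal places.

Effective focal length f = 83.7 × 0.64 = 53.568 mm.
Sensor diagonal = √(27.8² + 21.2²) = √1222.2800 ≈ 34.9611 mm.
α = 2·arctan(34.961 / (2 × 53.568)) = 2·arctan(0.32632) ≈ 36.1456°.

36.15°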